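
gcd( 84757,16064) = 1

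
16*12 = 192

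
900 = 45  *20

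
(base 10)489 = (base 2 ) 111101001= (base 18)193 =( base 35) dy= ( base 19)16E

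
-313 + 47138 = 46825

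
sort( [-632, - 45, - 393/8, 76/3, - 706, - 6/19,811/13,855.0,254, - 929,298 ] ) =[  -  929, - 706, - 632, - 393/8,- 45 , -6/19,  76/3,811/13,254,298, 855.0 ]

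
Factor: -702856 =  - 2^3 * 7^2*11^1*163^1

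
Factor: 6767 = 67^1*101^1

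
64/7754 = 32/3877 =0.01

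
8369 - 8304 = 65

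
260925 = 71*3675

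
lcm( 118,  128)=7552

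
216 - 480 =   -  264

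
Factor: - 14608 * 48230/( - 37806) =2^4 * 3^ ( -1)*5^1*7^1*11^1*13^1* 53^1*83^1 * 6301^ (-1 ) = 352271920/18903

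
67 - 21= 46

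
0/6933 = 0 = 0.00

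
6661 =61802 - 55141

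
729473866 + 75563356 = 805037222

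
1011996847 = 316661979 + 695334868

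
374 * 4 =1496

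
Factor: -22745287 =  - 22745287^1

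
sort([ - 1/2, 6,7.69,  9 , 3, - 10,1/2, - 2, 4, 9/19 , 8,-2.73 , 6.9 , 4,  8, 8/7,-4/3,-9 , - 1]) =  [ - 10 ,  -  9, - 2.73, - 2, - 4/3, - 1, - 1/2, 9/19, 1/2,8/7,3,  4,4,6, 6.9 , 7.69,8,8,9]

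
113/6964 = 113/6964  =  0.02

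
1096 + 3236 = 4332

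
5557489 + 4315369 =9872858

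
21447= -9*( - 2383)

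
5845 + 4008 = 9853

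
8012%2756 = 2500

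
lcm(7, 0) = 0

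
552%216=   120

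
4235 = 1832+2403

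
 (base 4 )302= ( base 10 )50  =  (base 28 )1m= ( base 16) 32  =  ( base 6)122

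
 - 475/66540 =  - 1+13213/13308=   - 0.01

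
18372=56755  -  38383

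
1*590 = 590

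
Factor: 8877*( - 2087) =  - 18526299 = - 3^1*11^1*269^1*2087^1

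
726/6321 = 242/2107 = 0.11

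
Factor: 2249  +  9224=11473 = 7^1*11^1*149^1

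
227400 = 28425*8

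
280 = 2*140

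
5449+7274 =12723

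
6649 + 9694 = 16343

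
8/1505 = 8/1505= 0.01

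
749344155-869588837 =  - 120244682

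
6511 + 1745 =8256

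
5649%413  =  280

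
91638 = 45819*2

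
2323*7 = 16261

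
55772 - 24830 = 30942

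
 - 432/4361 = -1+3929/4361 = - 0.10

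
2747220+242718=2989938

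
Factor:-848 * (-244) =206912=2^6*53^1*61^1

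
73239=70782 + 2457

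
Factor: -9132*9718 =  - 2^3 * 3^1*43^1*113^1*761^1 = - 88744776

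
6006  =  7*858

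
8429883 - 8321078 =108805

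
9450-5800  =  3650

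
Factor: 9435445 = 5^1 * 1223^1 * 1543^1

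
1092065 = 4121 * 265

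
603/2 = 603/2=301.50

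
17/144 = 17/144 = 0.12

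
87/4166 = 87/4166 = 0.02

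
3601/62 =58 + 5/62 = 58.08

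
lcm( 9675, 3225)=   9675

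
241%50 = 41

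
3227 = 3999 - 772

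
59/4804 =59/4804 = 0.01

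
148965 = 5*29793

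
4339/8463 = 4339/8463 = 0.51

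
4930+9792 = 14722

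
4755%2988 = 1767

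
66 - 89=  - 23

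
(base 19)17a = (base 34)es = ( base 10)504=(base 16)1f8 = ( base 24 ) L0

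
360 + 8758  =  9118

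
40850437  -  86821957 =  - 45971520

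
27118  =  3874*7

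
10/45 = 2/9 = 0.22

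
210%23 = 3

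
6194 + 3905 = 10099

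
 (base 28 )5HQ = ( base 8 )10506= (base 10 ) 4422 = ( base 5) 120142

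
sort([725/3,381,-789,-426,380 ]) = [-789, - 426,725/3,  380,381] 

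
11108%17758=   11108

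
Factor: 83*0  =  0^1 = 0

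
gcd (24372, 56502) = 18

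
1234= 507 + 727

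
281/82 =281/82 = 3.43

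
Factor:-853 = -853^1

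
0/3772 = 0 = 0.00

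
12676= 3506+9170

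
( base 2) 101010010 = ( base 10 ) 338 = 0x152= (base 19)hf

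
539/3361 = 539/3361 = 0.16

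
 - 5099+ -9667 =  - 14766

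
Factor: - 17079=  - 3^1 * 5693^1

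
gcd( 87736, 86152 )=88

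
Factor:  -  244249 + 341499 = 2^1*5^3*389^1 = 97250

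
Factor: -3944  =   - 2^3*17^1* 29^1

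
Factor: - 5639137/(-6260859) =3^(-2)*7^1*11^( - 1 )*29^1 * 27779^1  *63241^(- 1)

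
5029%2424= 181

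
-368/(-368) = 1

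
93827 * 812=76187524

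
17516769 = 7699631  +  9817138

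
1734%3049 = 1734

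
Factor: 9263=59^1*157^1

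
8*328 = 2624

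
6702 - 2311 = 4391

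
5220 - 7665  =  -2445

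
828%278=272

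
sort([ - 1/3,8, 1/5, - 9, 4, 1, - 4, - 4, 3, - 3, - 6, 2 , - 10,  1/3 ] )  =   [ - 10, - 9, - 6, -4, - 4,-3, - 1/3, 1/5,  1/3,1,  2,3,4,8 ]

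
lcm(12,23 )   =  276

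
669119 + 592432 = 1261551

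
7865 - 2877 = 4988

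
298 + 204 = 502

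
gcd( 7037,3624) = 1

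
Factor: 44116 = 2^2*41^1 * 269^1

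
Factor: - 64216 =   -  2^3*23^1*349^1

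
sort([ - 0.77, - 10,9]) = [ - 10, - 0.77, 9 ] 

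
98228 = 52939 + 45289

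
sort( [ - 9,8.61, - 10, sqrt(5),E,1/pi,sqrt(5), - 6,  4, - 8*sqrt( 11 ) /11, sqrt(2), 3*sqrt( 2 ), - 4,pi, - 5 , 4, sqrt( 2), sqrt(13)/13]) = [ - 10, - 9,  -  6,-5 , - 4, - 8 * sqrt(11 )/11, sqrt(13)/13 , 1/pi, sqrt( 2) , sqrt( 2),sqrt(5) , sqrt(5 ) , E, pi, 4, 4,3*sqrt(2 ),8.61 ] 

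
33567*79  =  2651793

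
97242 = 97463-221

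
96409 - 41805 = 54604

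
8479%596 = 135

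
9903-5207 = 4696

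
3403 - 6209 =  - 2806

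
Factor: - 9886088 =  - 2^3*1235761^1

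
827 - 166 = 661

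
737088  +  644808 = 1381896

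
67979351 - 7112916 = 60866435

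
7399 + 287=7686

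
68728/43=68728/43  =  1598.33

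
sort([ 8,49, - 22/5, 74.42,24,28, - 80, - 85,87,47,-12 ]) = [ - 85, - 80,-12, - 22/5,8,24,28,47,49,  74.42,87 ] 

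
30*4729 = 141870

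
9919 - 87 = 9832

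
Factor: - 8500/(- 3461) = 2^2 * 5^3 *17^1*3461^( - 1 ) 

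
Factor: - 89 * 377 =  - 33553  =  - 13^1*29^1*89^1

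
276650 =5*55330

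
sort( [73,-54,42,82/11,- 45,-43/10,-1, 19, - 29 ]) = [-54, - 45, - 29, - 43/10,- 1,82/11,19,42,73] 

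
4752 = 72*66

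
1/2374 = 1/2374 = 0.00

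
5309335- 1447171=3862164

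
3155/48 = 3155/48 = 65.73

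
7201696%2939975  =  1321746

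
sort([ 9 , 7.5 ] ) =[ 7.5, 9 ]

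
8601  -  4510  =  4091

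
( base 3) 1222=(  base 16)35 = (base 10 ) 53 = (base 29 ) 1O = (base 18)2h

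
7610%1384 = 690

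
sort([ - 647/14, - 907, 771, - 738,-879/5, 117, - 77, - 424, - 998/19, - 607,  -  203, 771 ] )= [ - 907  ,-738, - 607 , - 424 ,-203, - 879/5, - 77, - 998/19, - 647/14, 117,771 , 771 ] 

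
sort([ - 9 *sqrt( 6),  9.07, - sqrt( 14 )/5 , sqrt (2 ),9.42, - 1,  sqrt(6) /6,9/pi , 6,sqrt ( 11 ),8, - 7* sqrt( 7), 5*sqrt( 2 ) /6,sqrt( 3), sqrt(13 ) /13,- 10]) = [  -  9 * sqrt(6 ),  -  7* sqrt( 7), -10 , - 1,  -  sqrt( 14 ) /5,  sqrt( 13 ) /13,  sqrt( 6) /6, 5*sqrt( 2) /6 , sqrt( 2),  sqrt( 3),  9/pi,sqrt(11), 6,8, 9.07,9.42 ]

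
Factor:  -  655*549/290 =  - 2^( - 1 )*3^2*29^( - 1 )*61^1*131^1 = -71919/58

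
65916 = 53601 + 12315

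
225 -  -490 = 715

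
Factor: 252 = 2^2*3^2*7^1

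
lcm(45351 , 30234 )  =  90702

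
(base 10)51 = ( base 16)33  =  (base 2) 110011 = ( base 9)56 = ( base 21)29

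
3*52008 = 156024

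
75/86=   75/86 = 0.87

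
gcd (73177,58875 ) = 1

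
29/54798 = 29/54798 = 0.00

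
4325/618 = 6 + 617/618 =7.00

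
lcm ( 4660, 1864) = 9320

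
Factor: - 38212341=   -3^1*12737447^1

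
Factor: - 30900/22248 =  -25/18 = -2^( - 1)*3^( - 2)*5^2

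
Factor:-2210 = -2^1 * 5^1 * 13^1*17^1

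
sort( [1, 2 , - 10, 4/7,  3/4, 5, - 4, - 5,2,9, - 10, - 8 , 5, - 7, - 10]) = [-10, - 10 ,  -  10, - 8, - 7,  -  5, - 4,  4/7 , 3/4,1 , 2, 2 , 5, 5, 9] 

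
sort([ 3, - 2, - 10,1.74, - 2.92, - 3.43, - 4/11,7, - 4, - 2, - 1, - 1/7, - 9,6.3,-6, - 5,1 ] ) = [ - 10, - 9, - 6, - 5, - 4, - 3.43,-2.92, - 2, - 2, - 1, - 4/11, -1/7,1,1.74,3,6.3, 7]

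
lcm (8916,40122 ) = 80244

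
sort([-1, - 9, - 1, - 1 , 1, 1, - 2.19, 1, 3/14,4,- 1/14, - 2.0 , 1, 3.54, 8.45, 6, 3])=[ - 9, - 2.19,-2.0, - 1, - 1, - 1, - 1/14,3/14, 1, 1, 1, 1,3 , 3.54, 4, 6,8.45 ] 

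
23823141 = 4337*5493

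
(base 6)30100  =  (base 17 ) d9e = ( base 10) 3924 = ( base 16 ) F54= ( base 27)5A9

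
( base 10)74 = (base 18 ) 42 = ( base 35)24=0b1001010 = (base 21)3b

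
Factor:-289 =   -  17^2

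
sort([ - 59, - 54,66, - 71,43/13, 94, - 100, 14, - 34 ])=[ - 100,  -  71, - 59, - 54,  -  34,43/13,14 , 66,  94] 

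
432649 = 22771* 19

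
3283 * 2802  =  9198966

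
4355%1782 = 791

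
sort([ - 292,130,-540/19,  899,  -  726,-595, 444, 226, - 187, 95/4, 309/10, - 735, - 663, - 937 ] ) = [ - 937, - 735 ,- 726,-663, - 595, - 292 , - 187, - 540/19,95/4, 309/10, 130, 226, 444, 899]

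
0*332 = 0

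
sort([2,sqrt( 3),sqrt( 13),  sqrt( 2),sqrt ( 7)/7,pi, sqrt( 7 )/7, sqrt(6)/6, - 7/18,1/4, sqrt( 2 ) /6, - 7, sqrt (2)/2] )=[ - 7, - 7/18, sqrt(2)/6,1/4,sqrt( 7)/7,sqrt(7)/7,  sqrt(6)/6,sqrt( 2)/2,sqrt(2),sqrt( 3),2,pi,sqrt( 13)]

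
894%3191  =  894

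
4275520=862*4960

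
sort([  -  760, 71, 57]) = [- 760,57, 71 ]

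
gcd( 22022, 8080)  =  2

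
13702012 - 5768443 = 7933569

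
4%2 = 0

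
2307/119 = 2307/119=19.39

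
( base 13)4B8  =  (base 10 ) 827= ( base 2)1100111011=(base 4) 30323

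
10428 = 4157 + 6271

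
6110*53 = 323830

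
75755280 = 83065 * 912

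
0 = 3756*0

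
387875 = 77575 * 5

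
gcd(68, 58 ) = 2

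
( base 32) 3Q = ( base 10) 122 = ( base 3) 11112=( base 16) 7A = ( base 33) 3N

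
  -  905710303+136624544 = -769085759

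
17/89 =17/89 = 0.19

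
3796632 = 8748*434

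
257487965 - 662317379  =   - 404829414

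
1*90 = 90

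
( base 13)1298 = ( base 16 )a64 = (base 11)1aa9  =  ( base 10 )2660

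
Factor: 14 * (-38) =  -532 = - 2^2*7^1*19^1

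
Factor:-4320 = -2^5*3^3*5^1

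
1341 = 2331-990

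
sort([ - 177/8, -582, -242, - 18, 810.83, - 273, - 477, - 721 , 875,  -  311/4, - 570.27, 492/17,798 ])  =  [ - 721, - 582, - 570.27, - 477, - 273, - 242, - 311/4, - 177/8, - 18,  492/17,  798, 810.83 , 875]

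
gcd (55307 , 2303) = 7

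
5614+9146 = 14760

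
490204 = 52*9427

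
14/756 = 1/54 =0.02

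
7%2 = 1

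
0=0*9321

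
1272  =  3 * 424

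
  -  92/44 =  - 23/11 = -2.09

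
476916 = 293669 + 183247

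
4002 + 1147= 5149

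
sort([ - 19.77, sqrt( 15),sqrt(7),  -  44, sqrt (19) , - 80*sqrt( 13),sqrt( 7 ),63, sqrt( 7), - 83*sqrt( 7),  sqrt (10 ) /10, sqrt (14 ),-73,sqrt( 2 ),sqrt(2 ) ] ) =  [  -  80*sqrt( 13), - 83  *  sqrt ( 7 ) ,-73,  -  44,-19.77, sqrt( 10)/10,sqrt ( 2), sqrt ( 2), sqrt( 7 ), sqrt( 7 ), sqrt (7 ),sqrt( 14 ),sqrt( 15),sqrt ( 19 ),63 ] 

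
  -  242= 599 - 841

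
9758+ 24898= 34656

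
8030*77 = 618310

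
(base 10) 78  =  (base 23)39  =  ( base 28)2M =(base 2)1001110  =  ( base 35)28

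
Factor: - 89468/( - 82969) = 2^2*  29^( - 1 )*2861^(- 1) * 22367^1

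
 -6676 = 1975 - 8651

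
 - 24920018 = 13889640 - 38809658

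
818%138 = 128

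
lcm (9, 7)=63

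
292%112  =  68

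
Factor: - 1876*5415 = -10158540 = -2^2*3^1 * 5^1 * 7^1 * 19^2*67^1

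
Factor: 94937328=2^4*3^2 *199^1*3313^1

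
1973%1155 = 818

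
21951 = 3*7317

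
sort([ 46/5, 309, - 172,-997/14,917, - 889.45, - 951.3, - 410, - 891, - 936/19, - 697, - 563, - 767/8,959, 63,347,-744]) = [ - 951.3, - 891, - 889.45, - 744 , - 697,-563, - 410, - 172, - 767/8,- 997/14, -936/19,46/5,  63,309,347 , 917, 959]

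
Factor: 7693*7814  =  60113102=2^1 *7^2*157^1*3907^1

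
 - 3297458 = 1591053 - 4888511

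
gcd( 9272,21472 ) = 488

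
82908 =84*987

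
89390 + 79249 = 168639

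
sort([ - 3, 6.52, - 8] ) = [  -  8, - 3,6.52 ]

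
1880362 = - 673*( - 2794)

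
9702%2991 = 729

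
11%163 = 11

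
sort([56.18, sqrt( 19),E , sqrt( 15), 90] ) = [E, sqrt(15), sqrt( 19) , 56.18,90] 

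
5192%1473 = 773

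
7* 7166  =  50162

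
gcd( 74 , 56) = 2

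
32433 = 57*569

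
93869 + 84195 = 178064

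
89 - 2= 87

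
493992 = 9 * 54888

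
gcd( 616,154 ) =154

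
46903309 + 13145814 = 60049123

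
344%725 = 344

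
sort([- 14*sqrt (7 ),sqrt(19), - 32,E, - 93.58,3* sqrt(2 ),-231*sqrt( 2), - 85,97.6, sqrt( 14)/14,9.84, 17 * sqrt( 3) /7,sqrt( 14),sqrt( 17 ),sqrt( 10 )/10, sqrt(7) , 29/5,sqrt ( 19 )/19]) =[ - 231 * sqrt (2), - 93.58,-85, -14*sqrt (7 ),-32,sqrt(19)/19,sqrt (14)/14,sqrt( 10)/10,sqrt(7),E,sqrt( 14), sqrt(17 ),17*sqrt( 3) /7, 3*sqrt( 2), sqrt(19 ),29/5, 9.84,97.6 ]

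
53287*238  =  12682306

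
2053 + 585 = 2638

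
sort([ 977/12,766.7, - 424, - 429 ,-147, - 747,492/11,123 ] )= [ - 747,- 429, - 424, - 147, 492/11, 977/12,123, 766.7]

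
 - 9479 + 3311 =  - 6168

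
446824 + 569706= 1016530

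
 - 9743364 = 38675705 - 48419069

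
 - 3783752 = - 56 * 67567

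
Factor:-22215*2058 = - 2^1*3^2*5^1 * 7^3*1481^1=- 45718470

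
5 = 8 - 3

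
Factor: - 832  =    -  2^6 * 13^1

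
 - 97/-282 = 97/282=0.34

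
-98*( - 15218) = 1491364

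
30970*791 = 24497270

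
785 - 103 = 682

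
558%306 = 252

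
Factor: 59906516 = 2^2 * 14976629^1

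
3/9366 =1/3122 = 0.00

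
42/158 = 21/79 = 0.27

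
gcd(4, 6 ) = 2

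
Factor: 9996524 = 2^2*47^1*53173^1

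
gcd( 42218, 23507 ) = 11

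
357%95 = 72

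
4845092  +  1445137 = 6290229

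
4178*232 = 969296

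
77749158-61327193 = 16421965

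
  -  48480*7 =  - 339360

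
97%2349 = 97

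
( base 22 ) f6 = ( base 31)aq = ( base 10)336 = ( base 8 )520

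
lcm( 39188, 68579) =274316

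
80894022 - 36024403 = 44869619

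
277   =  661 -384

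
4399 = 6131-1732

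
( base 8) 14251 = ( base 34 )5FN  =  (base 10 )6313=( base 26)98l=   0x18a9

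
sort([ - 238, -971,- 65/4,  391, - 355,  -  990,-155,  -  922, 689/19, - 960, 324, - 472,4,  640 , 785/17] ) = [ - 990, - 971, - 960,-922, - 472,-355,  -  238, - 155 , - 65/4, 4,689/19,785/17,  324, 391, 640]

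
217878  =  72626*3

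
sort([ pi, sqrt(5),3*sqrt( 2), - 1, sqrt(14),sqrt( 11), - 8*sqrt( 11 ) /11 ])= [ - 8*sqrt (11 ) /11, - 1,  sqrt( 5 ),pi, sqrt ( 11),sqrt(14),3 *sqrt(2 )] 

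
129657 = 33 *3929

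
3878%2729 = 1149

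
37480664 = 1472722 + 36007942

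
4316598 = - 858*( - 5031 )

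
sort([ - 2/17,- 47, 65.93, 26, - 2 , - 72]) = [-72,-47, - 2, - 2/17, 26,65.93] 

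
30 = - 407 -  - 437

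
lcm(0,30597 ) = 0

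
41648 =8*5206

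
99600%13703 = 3679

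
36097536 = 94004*384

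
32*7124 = 227968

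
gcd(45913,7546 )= 49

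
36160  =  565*64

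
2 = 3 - 1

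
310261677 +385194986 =695456663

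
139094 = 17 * 8182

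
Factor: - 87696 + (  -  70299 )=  - 3^2*5^1*3511^1 = - 157995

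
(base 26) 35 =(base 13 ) 65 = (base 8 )123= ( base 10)83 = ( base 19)47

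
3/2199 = 1/733=0.00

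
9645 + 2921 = 12566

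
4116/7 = 588 = 588.00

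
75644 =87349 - 11705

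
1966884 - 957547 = 1009337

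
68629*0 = 0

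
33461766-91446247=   -  57984481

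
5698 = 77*74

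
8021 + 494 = 8515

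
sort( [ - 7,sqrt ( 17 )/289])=[-7, sqrt( 17 ) /289]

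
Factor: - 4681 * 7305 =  - 3^1* 5^1*31^1 * 151^1*487^1 = - 34194705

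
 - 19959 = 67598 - 87557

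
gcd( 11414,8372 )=26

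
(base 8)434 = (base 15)13e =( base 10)284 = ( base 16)11C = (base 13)18B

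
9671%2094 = 1295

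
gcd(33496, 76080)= 8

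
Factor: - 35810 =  - 2^1*5^1*3581^1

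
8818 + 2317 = 11135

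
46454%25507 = 20947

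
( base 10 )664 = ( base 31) LD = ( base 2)1010011000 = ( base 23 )15k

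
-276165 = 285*( - 969)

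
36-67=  - 31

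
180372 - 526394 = -346022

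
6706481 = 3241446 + 3465035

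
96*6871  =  659616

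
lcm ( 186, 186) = 186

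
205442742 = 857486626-652043884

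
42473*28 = 1189244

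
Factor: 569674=2^1*7^2*5813^1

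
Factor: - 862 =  - 2^1 *431^1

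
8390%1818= 1118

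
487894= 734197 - 246303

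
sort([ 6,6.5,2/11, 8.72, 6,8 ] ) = [2/11,6,  6, 6.5,8, 8.72 ] 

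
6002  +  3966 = 9968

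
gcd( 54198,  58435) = 1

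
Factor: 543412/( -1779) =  - 2^2*3^( - 1)*73^1 * 593^( - 1)*1861^1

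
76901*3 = 230703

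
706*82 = 57892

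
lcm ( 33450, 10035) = 100350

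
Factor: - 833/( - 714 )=2^(- 1)*3^( - 1 )*7^1 = 7/6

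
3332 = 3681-349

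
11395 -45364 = -33969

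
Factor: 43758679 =37^1*83^1 * 14249^1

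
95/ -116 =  - 1 + 21/116=-0.82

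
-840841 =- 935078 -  - 94237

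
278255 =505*551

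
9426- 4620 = 4806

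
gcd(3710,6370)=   70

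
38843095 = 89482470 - 50639375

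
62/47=62/47=1.32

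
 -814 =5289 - 6103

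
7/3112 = 7/3112 = 0.00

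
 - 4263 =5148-9411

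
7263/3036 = 2421/1012 = 2.39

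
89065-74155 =14910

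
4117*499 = 2054383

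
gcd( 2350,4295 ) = 5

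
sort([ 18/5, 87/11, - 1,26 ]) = [ - 1,18/5,  87/11, 26] 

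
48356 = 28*1727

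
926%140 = 86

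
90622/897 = 90622/897 =101.03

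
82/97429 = 82/97429= 0.00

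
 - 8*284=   -  2272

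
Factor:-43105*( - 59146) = 2549488330 =2^1*5^1*37^1*233^1*29573^1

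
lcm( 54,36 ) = 108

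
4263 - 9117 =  - 4854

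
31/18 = 31/18 = 1.72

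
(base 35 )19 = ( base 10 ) 44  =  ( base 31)1D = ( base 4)230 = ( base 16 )2C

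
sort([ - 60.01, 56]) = [ - 60.01, 56]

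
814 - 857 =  - 43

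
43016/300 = 10754/75 = 143.39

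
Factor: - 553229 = - 553229^1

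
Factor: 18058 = 2^1*9029^1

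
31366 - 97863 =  - 66497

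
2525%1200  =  125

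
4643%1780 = 1083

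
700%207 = 79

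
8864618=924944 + 7939674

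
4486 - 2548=1938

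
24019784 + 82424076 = 106443860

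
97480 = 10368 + 87112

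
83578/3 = 83578/3 =27859.33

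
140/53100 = 7/2655 = 0.00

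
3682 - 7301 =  - 3619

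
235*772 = 181420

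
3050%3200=3050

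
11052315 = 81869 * 135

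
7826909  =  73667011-65840102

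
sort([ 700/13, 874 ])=[ 700/13,  874]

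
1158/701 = 1 + 457/701= 1.65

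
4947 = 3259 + 1688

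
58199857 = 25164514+33035343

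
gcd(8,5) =1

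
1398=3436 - 2038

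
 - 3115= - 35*89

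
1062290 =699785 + 362505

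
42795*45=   1925775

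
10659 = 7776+2883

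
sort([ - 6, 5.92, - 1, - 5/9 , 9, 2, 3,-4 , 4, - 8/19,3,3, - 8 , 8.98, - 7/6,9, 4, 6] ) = [-8 , - 6, - 4, - 7/6, - 1, - 5/9, - 8/19, 2, 3,  3,3, 4, 4,5.92, 6, 8.98, 9, 9] 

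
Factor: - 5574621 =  - 3^1*13^1*142939^1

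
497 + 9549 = 10046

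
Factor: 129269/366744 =313/888 = 2^(-3)*3^( - 1 )*37^( - 1)*313^1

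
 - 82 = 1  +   - 83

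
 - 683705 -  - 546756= - 136949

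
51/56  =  51/56 = 0.91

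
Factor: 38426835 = 3^1*5^1*19^1*73^1*1847^1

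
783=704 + 79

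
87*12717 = 1106379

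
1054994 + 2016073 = 3071067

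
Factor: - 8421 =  - 3^1*7^1*401^1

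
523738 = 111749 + 411989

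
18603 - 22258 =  - 3655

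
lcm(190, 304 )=1520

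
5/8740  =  1/1748 = 0.00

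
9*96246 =866214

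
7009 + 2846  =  9855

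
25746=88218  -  62472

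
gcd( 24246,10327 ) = 449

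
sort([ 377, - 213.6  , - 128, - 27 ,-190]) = [-213.6,-190, - 128, - 27, 377]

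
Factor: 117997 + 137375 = 255372 = 2^2*3^1*13^1 * 1637^1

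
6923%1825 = 1448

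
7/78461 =7/78461 =0.00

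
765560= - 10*( - 76556)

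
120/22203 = 40/7401 =0.01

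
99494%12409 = 222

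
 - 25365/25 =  - 5073/5 = -  1014.60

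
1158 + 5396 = 6554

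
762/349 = 762/349 =2.18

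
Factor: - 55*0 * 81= 0 = 0^1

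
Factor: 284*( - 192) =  - 54528  =  -2^8*3^1*71^1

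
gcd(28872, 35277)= 3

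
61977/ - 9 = - 20659/3 = - 6886.33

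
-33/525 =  - 11/175 =- 0.06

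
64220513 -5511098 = 58709415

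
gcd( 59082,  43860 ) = 258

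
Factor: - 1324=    - 2^2*331^1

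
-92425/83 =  - 1114 + 37/83 = -  1113.55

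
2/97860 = 1/48930 = 0.00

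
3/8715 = 1/2905= 0.00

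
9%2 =1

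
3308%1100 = 8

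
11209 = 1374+9835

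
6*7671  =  46026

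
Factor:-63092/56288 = -15773/14072 =- 2^(  -  3)*1759^( - 1 ) *15773^1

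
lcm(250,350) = 1750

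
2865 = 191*15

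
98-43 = 55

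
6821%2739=1343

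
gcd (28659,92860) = 1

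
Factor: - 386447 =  - 383^1*1009^1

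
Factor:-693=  - 3^2*7^1*11^1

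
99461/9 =11051 + 2/9 = 11051.22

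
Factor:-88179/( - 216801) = 133/327=3^( - 1)*7^1*19^1*109^( - 1 ) 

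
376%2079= 376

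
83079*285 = 23677515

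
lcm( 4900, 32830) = 328300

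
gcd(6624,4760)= 8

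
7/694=7/694 = 0.01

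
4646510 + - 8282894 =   -  3636384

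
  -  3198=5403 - 8601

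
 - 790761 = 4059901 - 4850662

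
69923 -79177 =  - 9254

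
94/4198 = 47/2099 =0.02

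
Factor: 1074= 2^1*3^1  *179^1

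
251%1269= 251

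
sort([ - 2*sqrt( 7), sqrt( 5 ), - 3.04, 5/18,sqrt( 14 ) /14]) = [ - 2*sqrt( 7), - 3.04, sqrt( 14)/14,5/18, sqrt (5)] 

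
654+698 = 1352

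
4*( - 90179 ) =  - 360716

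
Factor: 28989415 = 5^1 * 7^1*13^4 * 29^1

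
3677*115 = 422855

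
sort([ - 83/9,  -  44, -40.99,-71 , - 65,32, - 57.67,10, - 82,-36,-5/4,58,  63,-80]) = [ - 82, - 80, - 71 , - 65, - 57.67, - 44, - 40.99,  -  36 ,-83/9, - 5/4,10,32,58, 63 ]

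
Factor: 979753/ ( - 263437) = -181^1*5413^1*263437^( - 1) 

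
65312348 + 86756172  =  152068520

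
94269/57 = 1653+16/19 = 1653.84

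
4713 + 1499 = 6212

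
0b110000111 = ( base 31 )CJ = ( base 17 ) 160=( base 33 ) bs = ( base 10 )391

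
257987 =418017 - 160030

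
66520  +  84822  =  151342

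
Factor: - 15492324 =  - 2^2 * 3^1  *53^1 * 24359^1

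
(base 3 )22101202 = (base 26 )91C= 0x17EA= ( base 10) 6122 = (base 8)13752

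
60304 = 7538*8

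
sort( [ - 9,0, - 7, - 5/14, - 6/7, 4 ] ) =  [  -  9, -7, - 6/7, - 5/14,0,4]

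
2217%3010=2217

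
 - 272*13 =-3536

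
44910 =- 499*( - 90) 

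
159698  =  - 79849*( - 2)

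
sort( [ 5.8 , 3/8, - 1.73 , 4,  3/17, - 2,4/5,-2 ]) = [ - 2, - 2,-1.73,3/17, 3/8 , 4/5,  4, 5.8] 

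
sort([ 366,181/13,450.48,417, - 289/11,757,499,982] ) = [  -  289/11,181/13  ,  366,417,450.48,499, 757,982]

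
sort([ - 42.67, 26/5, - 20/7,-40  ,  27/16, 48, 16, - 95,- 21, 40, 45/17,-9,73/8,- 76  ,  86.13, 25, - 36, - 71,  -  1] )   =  [-95, - 76,-71, - 42.67, - 40, - 36, - 21, - 9,-20/7,-1, 27/16,  45/17,  26/5, 73/8, 16,25, 40,48 , 86.13 ] 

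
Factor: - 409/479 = -409^1*479^(-1)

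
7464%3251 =962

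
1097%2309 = 1097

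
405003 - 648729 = - 243726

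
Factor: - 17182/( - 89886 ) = 121/633 = 3^( - 1)*11^2*211^( - 1) 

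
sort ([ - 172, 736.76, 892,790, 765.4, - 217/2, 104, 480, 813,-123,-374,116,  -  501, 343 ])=[ - 501, - 374, - 172, - 123,-217/2,104,116 , 343, 480,736.76 , 765.4, 790,813,892]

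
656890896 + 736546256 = 1393437152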